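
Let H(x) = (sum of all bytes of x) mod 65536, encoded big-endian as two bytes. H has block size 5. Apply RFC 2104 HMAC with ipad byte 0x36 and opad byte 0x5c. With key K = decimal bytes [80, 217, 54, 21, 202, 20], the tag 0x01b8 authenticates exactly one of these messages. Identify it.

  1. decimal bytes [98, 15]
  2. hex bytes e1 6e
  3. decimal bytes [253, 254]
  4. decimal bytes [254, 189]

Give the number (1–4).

Key decimal bytes [80, 217, 54, 21, 202, 20] = 50 d9 36 15 ca 14 is 6 bytes > B = 5, so hash it first: H(key) = 02 52, then zero-pad to 5 bytes: K' = 02 52 00 00 00.
K' ⊕ ipad = 34 64 36 36 36; K' ⊕ opad = 5e 0e 5c 5c 5c.
m1: inner = H(34 64 36 36 36 62 0f) = 01 ab; tag = H(5e 0e 5c 5c 5c 01 ab) = 022c
m2: inner = H(34 64 36 36 36 e1 6e) = 02 89; tag = H(5e 0e 5c 5c 5c 02 89) = 020b
m3: inner = H(34 64 36 36 36 fd fe) = 03 35; tag = H(5e 0e 5c 5c 5c 03 35) = 01b8 ← matches
m4: inner = H(34 64 36 36 36 fe bd) = 02 f5; tag = H(5e 0e 5c 5c 5c 02 f5) = 0277

3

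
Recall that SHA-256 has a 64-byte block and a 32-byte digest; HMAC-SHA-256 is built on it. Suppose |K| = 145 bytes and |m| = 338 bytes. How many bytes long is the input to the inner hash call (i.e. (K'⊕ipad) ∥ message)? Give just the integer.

402

Key is 145 > 64 bytes, so it is hashed to 32 bytes then zero-padded to 64: |K'| = 64.
Inner input = (K'⊕ipad) ∥ m → 64 + 338 = 402 bytes.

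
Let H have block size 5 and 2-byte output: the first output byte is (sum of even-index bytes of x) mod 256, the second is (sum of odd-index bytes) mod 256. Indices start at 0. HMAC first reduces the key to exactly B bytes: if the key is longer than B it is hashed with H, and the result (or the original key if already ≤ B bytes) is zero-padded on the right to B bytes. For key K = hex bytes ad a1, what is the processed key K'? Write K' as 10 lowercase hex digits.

Key hex bytes ad a1 is 2 bytes ≤ B = 5; zero-pad to 5 bytes: K' = ad a1 00 00 00.

ada1000000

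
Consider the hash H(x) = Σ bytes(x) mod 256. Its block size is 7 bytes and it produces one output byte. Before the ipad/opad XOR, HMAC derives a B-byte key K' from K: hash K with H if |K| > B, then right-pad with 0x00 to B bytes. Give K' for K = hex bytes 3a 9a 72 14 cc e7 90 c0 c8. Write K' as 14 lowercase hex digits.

25000000000000

|K| = 9 > B = 7, so first hash the key.
H(K): sum = 58+154+114+20+204+231+144+192+200 = 1317; mod 256 = 37 → 25.
Zero-pad H(K) = 25 to 7 bytes: K' = 25 00 00 00 00 00 00.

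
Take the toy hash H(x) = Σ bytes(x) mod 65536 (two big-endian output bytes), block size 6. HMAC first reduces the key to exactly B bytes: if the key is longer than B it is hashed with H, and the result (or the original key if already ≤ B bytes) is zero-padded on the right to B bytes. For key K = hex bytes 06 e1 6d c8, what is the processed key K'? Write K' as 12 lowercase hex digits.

06e16dc80000

Key hex bytes 06 e1 6d c8 is 4 bytes ≤ B = 6; zero-pad to 6 bytes: K' = 06 e1 6d c8 00 00.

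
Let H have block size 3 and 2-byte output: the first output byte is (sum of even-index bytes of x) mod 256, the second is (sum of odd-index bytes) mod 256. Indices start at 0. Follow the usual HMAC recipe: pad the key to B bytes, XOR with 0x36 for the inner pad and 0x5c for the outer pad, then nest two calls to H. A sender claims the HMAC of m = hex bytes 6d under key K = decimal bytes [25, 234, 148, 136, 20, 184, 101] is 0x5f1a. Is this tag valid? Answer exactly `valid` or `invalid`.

Key decimal bytes [25, 234, 148, 136, 20, 184, 101] = 19 ea 94 88 14 b8 65 is 7 bytes > B = 3, so hash it first: H(key) = 26 2a, then zero-pad to 3 bytes: K' = 26 2a 00.
K' ⊕ ipad = 10 1c 36; K' ⊕ opad = 7a 76 5c.
Inner hash: even-index sum = 70 mod 256 = 70; odd-index sum = 137 mod 256 = 137 → 46 89.
Outer hash (recomputed tag): even-index sum = 351 mod 256 = 95; odd-index sum = 188 mod 256 = 188 → 5f bc.
Recomputed tag = 5fbc; claimed = 5f1a → mismatch.

invalid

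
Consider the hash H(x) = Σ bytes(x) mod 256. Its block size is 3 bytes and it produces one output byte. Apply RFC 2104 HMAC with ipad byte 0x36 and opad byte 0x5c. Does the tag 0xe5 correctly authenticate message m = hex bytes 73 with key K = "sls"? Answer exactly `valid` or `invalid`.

Key "sls" = 73 6c 73 is exactly B = 3 bytes: K' = 73 6c 73.
K' ⊕ ipad = 45 5a 45; K' ⊕ opad = 2f 30 2f.
Inner hash: sum = 69+90+69+115 = 343; mod 256 = 87 → 57.
Outer hash (recomputed tag): sum = 47+48+47+87 = 229 → e5.
Recomputed tag = e5; claimed = e5 → match.

valid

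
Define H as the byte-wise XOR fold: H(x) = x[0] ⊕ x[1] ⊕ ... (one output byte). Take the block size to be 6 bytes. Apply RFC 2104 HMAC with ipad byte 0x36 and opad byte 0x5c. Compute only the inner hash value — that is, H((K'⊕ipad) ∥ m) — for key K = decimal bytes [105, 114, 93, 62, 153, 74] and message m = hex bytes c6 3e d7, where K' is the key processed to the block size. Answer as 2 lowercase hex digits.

Key decimal bytes [105, 114, 93, 62, 153, 74] = 69 72 5d 3e 99 4a is exactly B = 6 bytes: K' = 69 72 5d 3e 99 4a.
K' ⊕ ipad = 5f 44 6b 08 af 7c.
Inner input = 5f 44 6b 08 af 7c ∥ c6 3e d7.
Inner hash: XOR 5f⊕44⊕6b⊕08⊕af⊕7c⊕c6⊕3e⊕d7 = 84.

84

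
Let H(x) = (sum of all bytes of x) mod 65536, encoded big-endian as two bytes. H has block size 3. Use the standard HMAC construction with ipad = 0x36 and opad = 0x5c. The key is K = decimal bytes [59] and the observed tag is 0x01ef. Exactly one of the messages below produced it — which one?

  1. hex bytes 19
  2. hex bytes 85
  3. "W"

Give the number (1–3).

Key decimal bytes [59] = 3b is 1 byte ≤ B = 3; zero-pad to 3 bytes: K' = 3b 00 00.
K' ⊕ ipad = 0d 36 36; K' ⊕ opad = 67 5c 5c.
m1: inner = H(0d 36 36 19) = 00 92; tag = H(67 5c 5c 00 92) = 01b1
m2: inner = H(0d 36 36 85) = 00 fe; tag = H(67 5c 5c 00 fe) = 021d
m3: inner = H(0d 36 36 57) = 00 d0; tag = H(67 5c 5c 00 d0) = 01ef ← matches

3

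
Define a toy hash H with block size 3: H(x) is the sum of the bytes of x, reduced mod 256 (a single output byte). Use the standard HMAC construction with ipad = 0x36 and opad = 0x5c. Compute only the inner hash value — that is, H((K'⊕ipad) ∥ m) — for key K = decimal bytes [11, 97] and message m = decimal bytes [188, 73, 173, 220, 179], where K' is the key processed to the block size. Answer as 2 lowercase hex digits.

0b

Key decimal bytes [11, 97] = 0b 61 is 2 bytes ≤ B = 3; zero-pad to 3 bytes: K' = 0b 61 00.
K' ⊕ ipad = 3d 57 36.
Inner input = 3d 57 36 ∥ bc 49 ad dc b3.
Inner hash: sum = 61+87+54+188+73+173+220+179 = 1035; mod 256 = 11 → 0b.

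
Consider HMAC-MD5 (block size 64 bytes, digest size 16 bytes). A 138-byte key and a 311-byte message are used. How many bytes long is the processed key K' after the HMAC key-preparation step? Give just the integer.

Key is 138 > 64 bytes, so it is hashed to 16 bytes then zero-padded to 64: |K'| = 64.

64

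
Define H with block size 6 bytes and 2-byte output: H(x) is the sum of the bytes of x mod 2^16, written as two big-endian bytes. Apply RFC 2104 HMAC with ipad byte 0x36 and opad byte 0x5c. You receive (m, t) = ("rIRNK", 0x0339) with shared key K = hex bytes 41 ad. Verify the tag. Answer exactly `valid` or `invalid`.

invalid

Key hex bytes 41 ad is 2 bytes ≤ B = 6; zero-pad to 6 bytes: K' = 41 ad 00 00 00 00.
K' ⊕ ipad = 77 9b 36 36 36 36; K' ⊕ opad = 1d f1 5c 5c 5c 5c.
Inner hash: sum = 119+155+54+54+54+54+114+73+82+78+75 = 912 → 03 90.
Outer hash (recomputed tag): sum = 29+241+92+92+92+92+3+144 = 785 → 03 11.
Recomputed tag = 0311; claimed = 0339 → mismatch.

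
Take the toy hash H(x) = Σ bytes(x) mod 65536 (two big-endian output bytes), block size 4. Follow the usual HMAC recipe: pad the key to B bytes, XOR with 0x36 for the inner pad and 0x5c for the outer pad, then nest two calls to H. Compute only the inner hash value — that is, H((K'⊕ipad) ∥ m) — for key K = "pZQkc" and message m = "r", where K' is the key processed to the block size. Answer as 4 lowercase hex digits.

01f4

Key "pZQkc" = 70 5a 51 6b 63 is 5 bytes > B = 4, so hash it first: H(key) = 01 e9, then zero-pad to 4 bytes: K' = 01 e9 00 00.
K' ⊕ ipad = 37 df 36 36.
Inner input = 37 df 36 36 ∥ 72.
Inner hash: sum = 55+223+54+54+114 = 500 → 01 f4.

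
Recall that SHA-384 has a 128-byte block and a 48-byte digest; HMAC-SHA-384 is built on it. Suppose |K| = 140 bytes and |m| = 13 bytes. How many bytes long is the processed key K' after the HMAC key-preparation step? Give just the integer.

128

Key is 140 > 128 bytes, so it is hashed to 48 bytes then zero-padded to 128: |K'| = 128.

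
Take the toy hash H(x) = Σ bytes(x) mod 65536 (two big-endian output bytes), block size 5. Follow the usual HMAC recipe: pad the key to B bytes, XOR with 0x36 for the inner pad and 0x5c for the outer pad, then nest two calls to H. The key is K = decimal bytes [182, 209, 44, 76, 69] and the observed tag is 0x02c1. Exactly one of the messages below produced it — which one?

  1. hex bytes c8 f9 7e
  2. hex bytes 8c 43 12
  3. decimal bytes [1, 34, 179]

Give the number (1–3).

Key decimal bytes [182, 209, 44, 76, 69] = b6 d1 2c 4c 45 is exactly B = 5 bytes: K' = b6 d1 2c 4c 45.
K' ⊕ ipad = 80 e7 1a 7a 73; K' ⊕ opad = ea 8d 70 10 19.
m1: inner = H(80 e7 1a 7a 73 c8 f9 7e) = 04 ad; tag = H(ea 8d 70 10 19 04 ad) = 02c1 ← matches
m2: inner = H(80 e7 1a 7a 73 8c 43 12) = 03 4f; tag = H(ea 8d 70 10 19 03 4f) = 0262
m3: inner = H(80 e7 1a 7a 73 01 22 b3) = 03 44; tag = H(ea 8d 70 10 19 03 44) = 0257

1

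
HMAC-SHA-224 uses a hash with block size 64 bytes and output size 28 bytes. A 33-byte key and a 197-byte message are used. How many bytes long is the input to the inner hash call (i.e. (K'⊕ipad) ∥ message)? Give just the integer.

Key is 33 ≤ 64 bytes, zero-padded: |K'| = 64.
Inner input = (K'⊕ipad) ∥ m → 64 + 197 = 261 bytes.

261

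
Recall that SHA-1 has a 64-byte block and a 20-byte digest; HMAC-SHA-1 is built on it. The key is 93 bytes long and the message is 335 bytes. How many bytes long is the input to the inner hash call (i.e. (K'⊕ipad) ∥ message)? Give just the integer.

Key is 93 > 64 bytes, so it is hashed to 20 bytes then zero-padded to 64: |K'| = 64.
Inner input = (K'⊕ipad) ∥ m → 64 + 335 = 399 bytes.

399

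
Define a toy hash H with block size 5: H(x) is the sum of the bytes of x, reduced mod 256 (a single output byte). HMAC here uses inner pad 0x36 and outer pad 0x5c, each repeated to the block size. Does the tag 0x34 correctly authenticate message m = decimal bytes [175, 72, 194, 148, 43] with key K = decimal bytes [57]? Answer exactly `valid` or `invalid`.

Key decimal bytes [57] = 39 is 1 byte ≤ B = 5; zero-pad to 5 bytes: K' = 39 00 00 00 00.
K' ⊕ ipad = 0f 36 36 36 36; K' ⊕ opad = 65 5c 5c 5c 5c.
Inner hash: sum = 15+54+54+54+54+175+72+194+148+43 = 863; mod 256 = 95 → 5f.
Outer hash (recomputed tag): sum = 101+92+92+92+92+95 = 564; mod 256 = 52 → 34.
Recomputed tag = 34; claimed = 34 → match.

valid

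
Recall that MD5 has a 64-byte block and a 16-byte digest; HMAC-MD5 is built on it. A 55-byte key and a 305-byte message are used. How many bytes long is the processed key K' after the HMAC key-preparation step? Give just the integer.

64

Key is 55 ≤ 64 bytes, zero-padded: |K'| = 64.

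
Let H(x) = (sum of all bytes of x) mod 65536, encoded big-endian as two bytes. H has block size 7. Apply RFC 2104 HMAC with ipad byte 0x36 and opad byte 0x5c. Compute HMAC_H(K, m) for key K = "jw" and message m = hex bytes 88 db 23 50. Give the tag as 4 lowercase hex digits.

02b1

Key "jw" = 6a 77 is 2 bytes ≤ B = 7; zero-pad to 7 bytes: K' = 6a 77 00 00 00 00 00.
K' ⊕ ipad = 5c 41 36 36 36 36 36.  K' ⊕ opad = 36 2b 5c 5c 5c 5c 5c.
Inner input = (K'⊕ipad) ∥ m = 5c 41 36 36 36 36 36 ∥ 88 db 23 50.
Inner hash: sum = 92+65+54+54+54+54+54+136+219+35+80 = 897 → 03 81.
Outer input = (K'⊕opad) ∥ inner = 36 2b 5c 5c 5c 5c 5c ∥ 03 81.
Outer hash (tag): sum = 54+43+92+92+92+92+92+3+129 = 689 → 02 b1.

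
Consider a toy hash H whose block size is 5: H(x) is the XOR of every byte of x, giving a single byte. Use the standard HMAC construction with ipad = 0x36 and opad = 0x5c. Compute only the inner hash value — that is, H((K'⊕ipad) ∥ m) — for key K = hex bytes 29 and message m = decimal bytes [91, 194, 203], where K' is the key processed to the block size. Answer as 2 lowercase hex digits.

Key hex bytes 29 is 1 byte ≤ B = 5; zero-pad to 5 bytes: K' = 29 00 00 00 00.
K' ⊕ ipad = 1f 36 36 36 36.
Inner input = 1f 36 36 36 36 ∥ 5b c2 cb.
Inner hash: XOR 1f⊕36⊕36⊕36⊕36⊕5b⊕c2⊕cb = 4d.

4d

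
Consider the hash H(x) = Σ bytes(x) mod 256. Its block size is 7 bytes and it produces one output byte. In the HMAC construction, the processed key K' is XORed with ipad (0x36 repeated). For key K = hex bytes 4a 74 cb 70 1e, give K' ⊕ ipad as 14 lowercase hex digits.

Key hex bytes 4a 74 cb 70 1e is 5 bytes ≤ B = 7; zero-pad to 7 bytes: K' = 4a 74 cb 70 1e 00 00.
XOR each byte with 0x36: 4a⊕36=7c, 74⊕36=42, cb⊕36=fd, 70⊕36=46, 1e⊕36=28, 00⊕36=36, 00⊕36=36.

7c42fd46283636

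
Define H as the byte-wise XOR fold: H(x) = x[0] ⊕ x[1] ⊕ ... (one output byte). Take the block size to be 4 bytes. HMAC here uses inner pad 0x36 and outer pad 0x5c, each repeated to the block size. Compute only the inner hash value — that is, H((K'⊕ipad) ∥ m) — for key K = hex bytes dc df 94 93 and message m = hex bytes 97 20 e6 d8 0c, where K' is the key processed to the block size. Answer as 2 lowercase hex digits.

81

Key hex bytes dc df 94 93 is exactly B = 4 bytes: K' = dc df 94 93.
K' ⊕ ipad = ea e9 a2 a5.
Inner input = ea e9 a2 a5 ∥ 97 20 e6 d8 0c.
Inner hash: XOR ea⊕e9⊕a2⊕a5⊕97⊕20⊕e6⊕d8⊕0c = 81.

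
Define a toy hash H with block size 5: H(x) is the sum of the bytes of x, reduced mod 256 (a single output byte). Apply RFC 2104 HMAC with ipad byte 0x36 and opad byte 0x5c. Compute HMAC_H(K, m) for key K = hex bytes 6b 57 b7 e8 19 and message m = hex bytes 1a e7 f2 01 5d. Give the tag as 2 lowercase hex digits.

c3

Key hex bytes 6b 57 b7 e8 19 is exactly B = 5 bytes: K' = 6b 57 b7 e8 19.
K' ⊕ ipad = 5d 61 81 de 2f.  K' ⊕ opad = 37 0b eb b4 45.
Inner input = (K'⊕ipad) ∥ m = 5d 61 81 de 2f ∥ 1a e7 f2 01 5d.
Inner hash: sum = 93+97+129+222+47+26+231+242+1+93 = 1181; mod 256 = 157 → 9d.
Outer input = (K'⊕opad) ∥ inner = 37 0b eb b4 45 ∥ 9d.
Outer hash (tag): sum = 55+11+235+180+69+157 = 707; mod 256 = 195 → c3.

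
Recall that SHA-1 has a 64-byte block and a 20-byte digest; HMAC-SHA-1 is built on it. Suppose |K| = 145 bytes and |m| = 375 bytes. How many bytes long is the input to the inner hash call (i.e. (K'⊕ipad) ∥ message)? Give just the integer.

439

Key is 145 > 64 bytes, so it is hashed to 20 bytes then zero-padded to 64: |K'| = 64.
Inner input = (K'⊕ipad) ∥ m → 64 + 375 = 439 bytes.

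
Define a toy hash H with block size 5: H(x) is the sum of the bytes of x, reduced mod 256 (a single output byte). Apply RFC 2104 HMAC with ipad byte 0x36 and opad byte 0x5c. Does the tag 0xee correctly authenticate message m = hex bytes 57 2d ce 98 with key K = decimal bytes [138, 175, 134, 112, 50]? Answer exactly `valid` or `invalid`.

Key decimal bytes [138, 175, 134, 112, 50] = 8a af 86 70 32 is exactly B = 5 bytes: K' = 8a af 86 70 32.
K' ⊕ ipad = bc 99 b0 46 04; K' ⊕ opad = d6 f3 da 2c 6e.
Inner hash: sum = 188+153+176+70+4+87+45+206+152 = 1081; mod 256 = 57 → 39.
Outer hash (recomputed tag): sum = 214+243+218+44+110+57 = 886; mod 256 = 118 → 76.
Recomputed tag = 76; claimed = ee → mismatch.

invalid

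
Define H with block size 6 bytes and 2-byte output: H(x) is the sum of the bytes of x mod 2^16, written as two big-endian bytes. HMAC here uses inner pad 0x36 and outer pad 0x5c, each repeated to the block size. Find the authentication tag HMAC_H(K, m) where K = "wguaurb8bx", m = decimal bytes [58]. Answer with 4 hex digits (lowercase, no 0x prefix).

Key "wguaurb8bx" = 77 67 75 61 75 72 62 38 62 78 is 10 bytes > B = 6, so hash it first: H(key) = 04 0f, then zero-pad to 6 bytes: K' = 04 0f 00 00 00 00.
K' ⊕ ipad = 32 39 36 36 36 36.  K' ⊕ opad = 58 53 5c 5c 5c 5c.
Inner input = (K'⊕ipad) ∥ m = 32 39 36 36 36 36 ∥ 3a.
Inner hash: sum = 50+57+54+54+54+54+58 = 381 → 01 7d.
Outer input = (K'⊕opad) ∥ inner = 58 53 5c 5c 5c 5c ∥ 01 7d.
Outer hash (tag): sum = 88+83+92+92+92+92+1+125 = 665 → 02 99.

0299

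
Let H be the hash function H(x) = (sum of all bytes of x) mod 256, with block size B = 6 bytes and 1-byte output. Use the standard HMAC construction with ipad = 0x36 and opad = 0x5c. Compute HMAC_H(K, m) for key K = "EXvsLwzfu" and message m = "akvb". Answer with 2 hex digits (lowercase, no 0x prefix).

e8

Key "EXvsLwzfu" = 45 58 76 73 4c 77 7a 66 75 is 9 bytes > B = 6, so hash it first: H(key) = 9e, then zero-pad to 6 bytes: K' = 9e 00 00 00 00 00.
K' ⊕ ipad = a8 36 36 36 36 36.  K' ⊕ opad = c2 5c 5c 5c 5c 5c.
Inner input = (K'⊕ipad) ∥ m = a8 36 36 36 36 36 ∥ 61 6b 76 62.
Inner hash: sum = 168+54+54+54+54+54+97+107+118+98 = 858; mod 256 = 90 → 5a.
Outer input = (K'⊕opad) ∥ inner = c2 5c 5c 5c 5c 5c ∥ 5a.
Outer hash (tag): sum = 194+92+92+92+92+92+90 = 744; mod 256 = 232 → e8.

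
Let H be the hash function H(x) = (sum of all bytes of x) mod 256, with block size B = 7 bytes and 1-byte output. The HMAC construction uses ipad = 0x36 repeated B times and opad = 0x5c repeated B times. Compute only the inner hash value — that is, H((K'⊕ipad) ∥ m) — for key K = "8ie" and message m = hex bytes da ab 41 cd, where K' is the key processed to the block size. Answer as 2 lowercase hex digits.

2b

Key "8ie" = 38 69 65 is 3 bytes ≤ B = 7; zero-pad to 7 bytes: K' = 38 69 65 00 00 00 00.
K' ⊕ ipad = 0e 5f 53 36 36 36 36.
Inner input = 0e 5f 53 36 36 36 36 ∥ da ab 41 cd.
Inner hash: sum = 14+95+83+54+54+54+54+218+171+65+205 = 1067; mod 256 = 43 → 2b.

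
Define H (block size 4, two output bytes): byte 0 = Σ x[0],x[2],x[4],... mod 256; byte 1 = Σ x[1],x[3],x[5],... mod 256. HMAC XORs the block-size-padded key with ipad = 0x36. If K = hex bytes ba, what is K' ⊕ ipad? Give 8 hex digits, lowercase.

8c363636

Key hex bytes ba is 1 byte ≤ B = 4; zero-pad to 4 bytes: K' = ba 00 00 00.
XOR each byte with 0x36: ba⊕36=8c, 00⊕36=36, 00⊕36=36, 00⊕36=36.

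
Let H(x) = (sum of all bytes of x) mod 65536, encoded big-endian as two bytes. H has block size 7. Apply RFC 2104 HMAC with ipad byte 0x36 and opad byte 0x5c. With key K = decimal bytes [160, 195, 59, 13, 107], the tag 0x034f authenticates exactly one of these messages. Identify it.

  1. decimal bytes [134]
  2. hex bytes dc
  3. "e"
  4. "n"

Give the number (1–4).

Key decimal bytes [160, 195, 59, 13, 107] = a0 c3 3b 0d 6b is 5 bytes ≤ B = 7; zero-pad to 7 bytes: K' = a0 c3 3b 0d 6b 00 00.
K' ⊕ ipad = 96 f5 0d 3b 5d 36 36; K' ⊕ opad = fc 9f 67 51 37 5c 5c.
m1: inner = H(96 f5 0d 3b 5d 36 36 86) = 03 22; tag = H(fc 9f 67 51 37 5c 5c 03 22) = 0367
m2: inner = H(96 f5 0d 3b 5d 36 36 dc) = 03 78; tag = H(fc 9f 67 51 37 5c 5c 03 78) = 03bd
m3: inner = H(96 f5 0d 3b 5d 36 36 65) = 03 01; tag = H(fc 9f 67 51 37 5c 5c 03 01) = 0346
m4: inner = H(96 f5 0d 3b 5d 36 36 6e) = 03 0a; tag = H(fc 9f 67 51 37 5c 5c 03 0a) = 034f ← matches

4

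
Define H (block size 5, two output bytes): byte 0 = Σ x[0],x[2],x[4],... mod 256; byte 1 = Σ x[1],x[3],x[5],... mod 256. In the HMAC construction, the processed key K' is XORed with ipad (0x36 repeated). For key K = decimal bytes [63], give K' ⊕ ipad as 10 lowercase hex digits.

Key decimal bytes [63] = 3f is 1 byte ≤ B = 5; zero-pad to 5 bytes: K' = 3f 00 00 00 00.
XOR each byte with 0x36: 3f⊕36=09, 00⊕36=36, 00⊕36=36, 00⊕36=36, 00⊕36=36.

0936363636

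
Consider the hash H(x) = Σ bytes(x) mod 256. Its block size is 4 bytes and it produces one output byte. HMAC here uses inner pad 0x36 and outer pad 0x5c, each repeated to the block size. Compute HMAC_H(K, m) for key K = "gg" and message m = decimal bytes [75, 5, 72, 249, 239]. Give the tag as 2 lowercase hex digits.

Key "gg" = 67 67 is 2 bytes ≤ B = 4; zero-pad to 4 bytes: K' = 67 67 00 00.
K' ⊕ ipad = 51 51 36 36.  K' ⊕ opad = 3b 3b 5c 5c.
Inner input = (K'⊕ipad) ∥ m = 51 51 36 36 ∥ 4b 05 48 f9 ef.
Inner hash: sum = 81+81+54+54+75+5+72+249+239 = 910; mod 256 = 142 → 8e.
Outer input = (K'⊕opad) ∥ inner = 3b 3b 5c 5c ∥ 8e.
Outer hash (tag): sum = 59+59+92+92+142 = 444; mod 256 = 188 → bc.

bc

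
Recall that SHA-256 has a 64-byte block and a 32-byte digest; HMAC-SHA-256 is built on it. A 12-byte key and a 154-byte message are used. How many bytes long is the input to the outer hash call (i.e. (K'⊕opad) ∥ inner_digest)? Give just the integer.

Key is 12 ≤ 64 bytes, zero-padded: |K'| = 64.
Outer input = (K'⊕opad) ∥ H(inner) → 64 + 32 = 96 bytes.

96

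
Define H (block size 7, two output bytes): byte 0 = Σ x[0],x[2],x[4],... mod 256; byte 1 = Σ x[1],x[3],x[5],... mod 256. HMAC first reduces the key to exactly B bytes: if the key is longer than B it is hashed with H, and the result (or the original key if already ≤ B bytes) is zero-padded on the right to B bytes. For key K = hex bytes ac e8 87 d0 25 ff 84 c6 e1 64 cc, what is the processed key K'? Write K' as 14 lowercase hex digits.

89e10000000000

|K| = 11 > B = 7, so first hash the key.
H(K): even-index sum = 905 mod 256 = 137; odd-index sum = 993 mod 256 = 225 → 89 e1.
Zero-pad H(K) = 89 e1 to 7 bytes: K' = 89 e1 00 00 00 00 00.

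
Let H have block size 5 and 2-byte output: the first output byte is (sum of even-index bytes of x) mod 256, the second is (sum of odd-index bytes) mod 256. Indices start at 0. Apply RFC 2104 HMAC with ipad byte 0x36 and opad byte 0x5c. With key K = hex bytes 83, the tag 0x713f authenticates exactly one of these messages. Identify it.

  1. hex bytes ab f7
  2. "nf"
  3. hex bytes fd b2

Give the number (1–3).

Key hex bytes 83 is 1 byte ≤ B = 5; zero-pad to 5 bytes: K' = 83 00 00 00 00.
K' ⊕ ipad = b5 36 36 36 36; K' ⊕ opad = df 5c 5c 5c 5c.
m1: inner = H(b5 36 36 36 36 ab f7) = 18 17; tag = H(df 5c 5c 5c 5c 18 17) = aed0
m2: inner = H(b5 36 36 36 36 6e 66) = 87 da; tag = H(df 5c 5c 5c 5c 87 da) = 713f ← matches
m3: inner = H(b5 36 36 36 36 fd b2) = d3 69; tag = H(df 5c 5c 5c 5c d3 69) = 008b

2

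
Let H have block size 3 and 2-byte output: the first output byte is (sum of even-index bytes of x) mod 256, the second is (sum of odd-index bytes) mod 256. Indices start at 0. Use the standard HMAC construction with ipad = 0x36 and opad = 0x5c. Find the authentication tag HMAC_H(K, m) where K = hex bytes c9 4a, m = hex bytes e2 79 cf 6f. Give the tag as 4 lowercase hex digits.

1e33

Key hex bytes c9 4a is 2 bytes ≤ B = 3; zero-pad to 3 bytes: K' = c9 4a 00.
K' ⊕ ipad = ff 7c 36.  K' ⊕ opad = 95 16 5c.
Inner input = (K'⊕ipad) ∥ m = ff 7c 36 ∥ e2 79 cf 6f.
Inner hash: even-index sum = 541 mod 256 = 29; odd-index sum = 557 mod 256 = 45 → 1d 2d.
Outer input = (K'⊕opad) ∥ inner = 95 16 5c ∥ 1d 2d.
Outer hash (tag): even-index sum = 286 mod 256 = 30; odd-index sum = 51 mod 256 = 51 → 1e 33.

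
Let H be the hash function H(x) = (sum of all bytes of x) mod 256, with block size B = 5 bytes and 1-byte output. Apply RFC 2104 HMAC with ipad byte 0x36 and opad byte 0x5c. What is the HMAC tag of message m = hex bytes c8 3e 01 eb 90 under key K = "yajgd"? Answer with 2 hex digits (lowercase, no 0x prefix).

32

Key "yajgd" = 79 61 6a 67 64 is exactly B = 5 bytes: K' = 79 61 6a 67 64.
K' ⊕ ipad = 4f 57 5c 51 52.  K' ⊕ opad = 25 3d 36 3b 38.
Inner input = (K'⊕ipad) ∥ m = 4f 57 5c 51 52 ∥ c8 3e 01 eb 90.
Inner hash: sum = 79+87+92+81+82+200+62+1+235+144 = 1063; mod 256 = 39 → 27.
Outer input = (K'⊕opad) ∥ inner = 25 3d 36 3b 38 ∥ 27.
Outer hash (tag): sum = 37+61+54+59+56+39 = 306; mod 256 = 50 → 32.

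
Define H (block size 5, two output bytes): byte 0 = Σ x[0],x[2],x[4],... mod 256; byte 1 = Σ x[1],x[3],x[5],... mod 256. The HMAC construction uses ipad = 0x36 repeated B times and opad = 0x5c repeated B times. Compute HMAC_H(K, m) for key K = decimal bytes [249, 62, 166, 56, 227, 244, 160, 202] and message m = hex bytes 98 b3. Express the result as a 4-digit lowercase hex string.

06f7

Key decimal bytes [249, 62, 166, 56, 227, 244, 160, 202] = f9 3e a6 38 e3 f4 a0 ca is 8 bytes > B = 5, so hash it first: H(key) = 22 34, then zero-pad to 5 bytes: K' = 22 34 00 00 00.
K' ⊕ ipad = 14 02 36 36 36.  K' ⊕ opad = 7e 68 5c 5c 5c.
Inner input = (K'⊕ipad) ∥ m = 14 02 36 36 36 ∥ 98 b3.
Inner hash: even-index sum = 307 mod 256 = 51; odd-index sum = 208 mod 256 = 208 → 33 d0.
Outer input = (K'⊕opad) ∥ inner = 7e 68 5c 5c 5c ∥ 33 d0.
Outer hash (tag): even-index sum = 518 mod 256 = 6; odd-index sum = 247 mod 256 = 247 → 06 f7.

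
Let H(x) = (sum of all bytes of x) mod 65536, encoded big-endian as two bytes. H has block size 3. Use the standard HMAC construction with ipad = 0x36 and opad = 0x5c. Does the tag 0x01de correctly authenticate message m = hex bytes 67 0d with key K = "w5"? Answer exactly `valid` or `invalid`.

valid

Key "w5" = 77 35 is 2 bytes ≤ B = 3; zero-pad to 3 bytes: K' = 77 35 00.
K' ⊕ ipad = 41 03 36; K' ⊕ opad = 2b 69 5c.
Inner hash: sum = 65+3+54+103+13 = 238 → 00 ee.
Outer hash (recomputed tag): sum = 43+105+92+0+238 = 478 → 01 de.
Recomputed tag = 01de; claimed = 01de → match.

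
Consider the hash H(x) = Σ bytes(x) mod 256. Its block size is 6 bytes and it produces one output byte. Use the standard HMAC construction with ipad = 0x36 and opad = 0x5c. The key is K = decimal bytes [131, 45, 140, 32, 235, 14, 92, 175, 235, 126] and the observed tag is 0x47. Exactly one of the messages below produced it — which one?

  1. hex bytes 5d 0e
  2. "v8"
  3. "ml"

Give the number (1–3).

3

Key decimal bytes [131, 45, 140, 32, 235, 14, 92, 175, 235, 126] = 83 2d 8c 20 eb 0e 5c af eb 7e is 10 bytes > B = 6, so hash it first: H(key) = c9, then zero-pad to 6 bytes: K' = c9 00 00 00 00 00.
K' ⊕ ipad = ff 36 36 36 36 36; K' ⊕ opad = 95 5c 5c 5c 5c 5c.
m1: inner = H(ff 36 36 36 36 36 5d 0e) = 78; tag = H(95 5c 5c 5c 5c 5c 78) = d9
m2: inner = H(ff 36 36 36 36 36 76 38) = bb; tag = H(95 5c 5c 5c 5c 5c bb) = 1c
m3: inner = H(ff 36 36 36 36 36 6d 6c) = e6; tag = H(95 5c 5c 5c 5c 5c e6) = 47 ← matches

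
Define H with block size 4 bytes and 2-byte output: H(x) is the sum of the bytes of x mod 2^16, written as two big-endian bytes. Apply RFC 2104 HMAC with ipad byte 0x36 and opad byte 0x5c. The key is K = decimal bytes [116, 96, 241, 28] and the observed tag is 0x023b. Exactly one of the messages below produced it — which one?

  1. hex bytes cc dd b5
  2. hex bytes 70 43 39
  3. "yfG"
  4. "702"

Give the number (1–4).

Key decimal bytes [116, 96, 241, 28] = 74 60 f1 1c is exactly B = 4 bytes: K' = 74 60 f1 1c.
K' ⊕ ipad = 42 56 c7 2a; K' ⊕ opad = 28 3c ad 40.
m1: inner = H(42 56 c7 2a cc dd b5) = 03 e7; tag = H(28 3c ad 40 03 e7) = 023b ← matches
m2: inner = H(42 56 c7 2a 70 43 39) = 02 75; tag = H(28 3c ad 40 02 75) = 01c8
m3: inner = H(42 56 c7 2a 79 66 47) = 02 af; tag = H(28 3c ad 40 02 af) = 0202
m4: inner = H(42 56 c7 2a 37 30 32) = 02 22; tag = H(28 3c ad 40 02 22) = 0175

1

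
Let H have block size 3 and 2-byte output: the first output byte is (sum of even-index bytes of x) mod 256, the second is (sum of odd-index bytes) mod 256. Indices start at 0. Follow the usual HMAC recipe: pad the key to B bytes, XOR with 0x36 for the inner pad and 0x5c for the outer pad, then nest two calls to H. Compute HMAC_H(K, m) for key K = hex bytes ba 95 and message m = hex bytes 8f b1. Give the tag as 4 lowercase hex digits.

Key hex bytes ba 95 is 2 bytes ≤ B = 3; zero-pad to 3 bytes: K' = ba 95 00.
K' ⊕ ipad = 8c a3 36.  K' ⊕ opad = e6 c9 5c.
Inner input = (K'⊕ipad) ∥ m = 8c a3 36 ∥ 8f b1.
Inner hash: even-index sum = 371 mod 256 = 115; odd-index sum = 306 mod 256 = 50 → 73 32.
Outer input = (K'⊕opad) ∥ inner = e6 c9 5c ∥ 73 32.
Outer hash (tag): even-index sum = 372 mod 256 = 116; odd-index sum = 316 mod 256 = 60 → 74 3c.

743c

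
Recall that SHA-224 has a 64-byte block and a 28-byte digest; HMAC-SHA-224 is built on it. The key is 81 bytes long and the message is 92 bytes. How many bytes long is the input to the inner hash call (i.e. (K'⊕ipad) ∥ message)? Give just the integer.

156

Key is 81 > 64 bytes, so it is hashed to 28 bytes then zero-padded to 64: |K'| = 64.
Inner input = (K'⊕ipad) ∥ m → 64 + 92 = 156 bytes.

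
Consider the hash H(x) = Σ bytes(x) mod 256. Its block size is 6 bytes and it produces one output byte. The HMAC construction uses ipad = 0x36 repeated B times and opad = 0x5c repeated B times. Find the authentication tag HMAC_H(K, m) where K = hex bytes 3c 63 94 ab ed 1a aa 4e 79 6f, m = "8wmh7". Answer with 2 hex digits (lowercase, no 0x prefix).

21

Key hex bytes 3c 63 94 ab ed 1a aa 4e 79 6f is 10 bytes > B = 6, so hash it first: H(key) = c5, then zero-pad to 6 bytes: K' = c5 00 00 00 00 00.
K' ⊕ ipad = f3 36 36 36 36 36.  K' ⊕ opad = 99 5c 5c 5c 5c 5c.
Inner input = (K'⊕ipad) ∥ m = f3 36 36 36 36 36 ∥ 38 77 6d 68 37.
Inner hash: sum = 243+54+54+54+54+54+56+119+109+104+55 = 956; mod 256 = 188 → bc.
Outer input = (K'⊕opad) ∥ inner = 99 5c 5c 5c 5c 5c ∥ bc.
Outer hash (tag): sum = 153+92+92+92+92+92+188 = 801; mod 256 = 33 → 21.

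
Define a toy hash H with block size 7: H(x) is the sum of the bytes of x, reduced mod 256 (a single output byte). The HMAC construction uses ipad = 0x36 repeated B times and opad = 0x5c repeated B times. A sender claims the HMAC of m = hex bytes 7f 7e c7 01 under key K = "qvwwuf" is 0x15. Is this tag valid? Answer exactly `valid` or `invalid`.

invalid

Key "qvwwuf" = 71 76 77 77 75 66 is 6 bytes ≤ B = 7; zero-pad to 7 bytes: K' = 71 76 77 77 75 66 00.
K' ⊕ ipad = 47 40 41 41 43 50 36; K' ⊕ opad = 2d 2a 2b 2b 29 3a 5c.
Inner hash: sum = 71+64+65+65+67+80+54+127+126+199+1 = 919; mod 256 = 151 → 97.
Outer hash (recomputed tag): sum = 45+42+43+43+41+58+92+151 = 515; mod 256 = 3 → 03.
Recomputed tag = 03; claimed = 15 → mismatch.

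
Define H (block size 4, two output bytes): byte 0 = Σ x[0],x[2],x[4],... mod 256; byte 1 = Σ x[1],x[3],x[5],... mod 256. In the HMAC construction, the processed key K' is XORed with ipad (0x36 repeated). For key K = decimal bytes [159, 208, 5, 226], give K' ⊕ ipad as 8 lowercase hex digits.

a9e633d4

Key decimal bytes [159, 208, 5, 226] = 9f d0 05 e2 is exactly B = 4 bytes: K' = 9f d0 05 e2.
XOR each byte with 0x36: 9f⊕36=a9, d0⊕36=e6, 05⊕36=33, e2⊕36=d4.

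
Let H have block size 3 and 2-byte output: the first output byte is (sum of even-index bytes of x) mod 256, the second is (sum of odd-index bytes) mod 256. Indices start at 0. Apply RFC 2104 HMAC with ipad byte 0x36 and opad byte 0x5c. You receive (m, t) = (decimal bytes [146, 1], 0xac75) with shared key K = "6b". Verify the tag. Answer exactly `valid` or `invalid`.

valid

Key "6b" = 36 62 is 2 bytes ≤ B = 3; zero-pad to 3 bytes: K' = 36 62 00.
K' ⊕ ipad = 00 54 36; K' ⊕ opad = 6a 3e 5c.
Inner hash: even-index sum = 55 mod 256 = 55; odd-index sum = 230 mod 256 = 230 → 37 e6.
Outer hash (recomputed tag): even-index sum = 428 mod 256 = 172; odd-index sum = 117 mod 256 = 117 → ac 75.
Recomputed tag = ac75; claimed = ac75 → match.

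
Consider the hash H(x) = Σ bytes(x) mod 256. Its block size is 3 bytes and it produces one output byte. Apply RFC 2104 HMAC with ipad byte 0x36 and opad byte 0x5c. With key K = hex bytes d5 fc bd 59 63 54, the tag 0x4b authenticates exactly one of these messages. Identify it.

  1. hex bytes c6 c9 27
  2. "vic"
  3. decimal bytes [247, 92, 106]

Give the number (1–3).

Key hex bytes d5 fc bd 59 63 54 is 6 bytes > B = 3, so hash it first: H(key) = 9e, then zero-pad to 3 bytes: K' = 9e 00 00.
K' ⊕ ipad = a8 36 36; K' ⊕ opad = c2 5c 5c.
m1: inner = H(a8 36 36 c6 c9 27) = ca; tag = H(c2 5c 5c ca) = 44
m2: inner = H(a8 36 36 76 69 63) = 56; tag = H(c2 5c 5c 56) = d0
m3: inner = H(a8 36 36 f7 5c 6a) = d1; tag = H(c2 5c 5c d1) = 4b ← matches

3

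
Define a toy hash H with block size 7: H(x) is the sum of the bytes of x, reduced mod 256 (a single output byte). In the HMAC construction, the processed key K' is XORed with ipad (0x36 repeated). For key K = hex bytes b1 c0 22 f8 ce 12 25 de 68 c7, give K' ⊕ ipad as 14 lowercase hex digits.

ab363636363636

Key hex bytes b1 c0 22 f8 ce 12 25 de 68 c7 is 10 bytes > B = 7, so hash it first: H(key) = 9d, then zero-pad to 7 bytes: K' = 9d 00 00 00 00 00 00.
XOR each byte with 0x36: 9d⊕36=ab, 00⊕36=36, 00⊕36=36, 00⊕36=36, 00⊕36=36, 00⊕36=36, 00⊕36=36.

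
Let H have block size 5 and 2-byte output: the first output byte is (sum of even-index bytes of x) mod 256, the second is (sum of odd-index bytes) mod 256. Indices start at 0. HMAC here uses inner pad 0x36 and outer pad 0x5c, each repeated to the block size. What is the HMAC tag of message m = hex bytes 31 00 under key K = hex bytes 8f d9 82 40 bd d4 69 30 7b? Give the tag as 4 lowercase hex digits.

388d

Key hex bytes 8f d9 82 40 bd d4 69 30 7b is 9 bytes > B = 5, so hash it first: H(key) = b2 1d, then zero-pad to 5 bytes: K' = b2 1d 00 00 00.
K' ⊕ ipad = 84 2b 36 36 36.  K' ⊕ opad = ee 41 5c 5c 5c.
Inner input = (K'⊕ipad) ∥ m = 84 2b 36 36 36 ∥ 31 00.
Inner hash: even-index sum = 240 mod 256 = 240; odd-index sum = 146 mod 256 = 146 → f0 92.
Outer input = (K'⊕opad) ∥ inner = ee 41 5c 5c 5c ∥ f0 92.
Outer hash (tag): even-index sum = 568 mod 256 = 56; odd-index sum = 397 mod 256 = 141 → 38 8d.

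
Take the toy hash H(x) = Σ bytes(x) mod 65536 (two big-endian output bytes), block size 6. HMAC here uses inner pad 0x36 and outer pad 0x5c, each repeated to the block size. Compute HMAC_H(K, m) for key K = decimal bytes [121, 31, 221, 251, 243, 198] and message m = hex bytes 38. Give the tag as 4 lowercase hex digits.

02fa

Key decimal bytes [121, 31, 221, 251, 243, 198] = 79 1f dd fb f3 c6 is exactly B = 6 bytes: K' = 79 1f dd fb f3 c6.
K' ⊕ ipad = 4f 29 eb cd c5 f0.  K' ⊕ opad = 25 43 81 a7 af 9a.
Inner input = (K'⊕ipad) ∥ m = 4f 29 eb cd c5 f0 ∥ 38.
Inner hash: sum = 79+41+235+205+197+240+56 = 1053 → 04 1d.
Outer input = (K'⊕opad) ∥ inner = 25 43 81 a7 af 9a ∥ 04 1d.
Outer hash (tag): sum = 37+67+129+167+175+154+4+29 = 762 → 02 fa.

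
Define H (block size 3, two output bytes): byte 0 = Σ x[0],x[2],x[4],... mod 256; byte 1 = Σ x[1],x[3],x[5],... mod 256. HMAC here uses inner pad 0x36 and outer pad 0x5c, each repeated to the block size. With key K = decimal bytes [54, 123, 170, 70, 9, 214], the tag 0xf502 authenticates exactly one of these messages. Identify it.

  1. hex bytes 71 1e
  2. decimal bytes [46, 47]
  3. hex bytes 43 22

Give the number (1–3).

3

Key decimal bytes [54, 123, 170, 70, 9, 214] = 36 7b aa 46 09 d6 is 6 bytes > B = 3, so hash it first: H(key) = e9 97, then zero-pad to 3 bytes: K' = e9 97 00.
K' ⊕ ipad = df a1 36; K' ⊕ opad = b5 cb 5c.
m1: inner = H(df a1 36 71 1e) = 33 12; tag = H(b5 cb 5c 33 12) = 23fe
m2: inner = H(df a1 36 2e 2f) = 44 cf; tag = H(b5 cb 5c 44 cf) = e00f
m3: inner = H(df a1 36 43 22) = 37 e4; tag = H(b5 cb 5c 37 e4) = f502 ← matches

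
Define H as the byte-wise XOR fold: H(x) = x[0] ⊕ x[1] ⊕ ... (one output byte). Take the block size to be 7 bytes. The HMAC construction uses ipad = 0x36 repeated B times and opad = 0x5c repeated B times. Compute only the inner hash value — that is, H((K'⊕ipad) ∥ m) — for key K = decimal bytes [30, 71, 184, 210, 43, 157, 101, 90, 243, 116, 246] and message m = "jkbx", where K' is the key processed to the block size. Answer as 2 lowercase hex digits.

Key decimal bytes [30, 71, 184, 210, 43, 157, 101, 90, 243, 116, 246] = 1e 47 b8 d2 2b 9d 65 5a f3 74 f6 is 11 bytes > B = 7, so hash it first: H(key) = cb, then zero-pad to 7 bytes: K' = cb 00 00 00 00 00 00.
K' ⊕ ipad = fd 36 36 36 36 36 36.
Inner input = fd 36 36 36 36 36 36 ∥ 6a 6b 62 78.
Inner hash: XOR fd⊕36⊕36⊕36⊕36⊕36⊕36⊕6a⊕6b⊕62⊕78 = e6.

e6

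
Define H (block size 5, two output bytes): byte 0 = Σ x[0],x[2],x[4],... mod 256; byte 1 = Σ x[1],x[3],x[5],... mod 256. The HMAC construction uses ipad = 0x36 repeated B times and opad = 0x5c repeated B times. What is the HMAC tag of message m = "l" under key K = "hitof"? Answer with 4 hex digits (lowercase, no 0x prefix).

Key "hitof" = 68 69 74 6f 66 is exactly B = 5 bytes: K' = 68 69 74 6f 66.
K' ⊕ ipad = 5e 5f 42 59 50.  K' ⊕ opad = 34 35 28 33 3a.
Inner input = (K'⊕ipad) ∥ m = 5e 5f 42 59 50 ∥ 6c.
Inner hash: even-index sum = 240 mod 256 = 240; odd-index sum = 292 mod 256 = 36 → f0 24.
Outer input = (K'⊕opad) ∥ inner = 34 35 28 33 3a ∥ f0 24.
Outer hash (tag): even-index sum = 186 mod 256 = 186; odd-index sum = 344 mod 256 = 88 → ba 58.

ba58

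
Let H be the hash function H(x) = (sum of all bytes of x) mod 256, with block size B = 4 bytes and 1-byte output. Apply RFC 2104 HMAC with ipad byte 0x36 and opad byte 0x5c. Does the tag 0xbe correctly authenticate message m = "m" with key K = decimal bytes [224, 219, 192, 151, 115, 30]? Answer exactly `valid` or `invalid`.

Key decimal bytes [224, 219, 192, 151, 115, 30] = e0 db c0 97 73 1e is 6 bytes > B = 4, so hash it first: H(key) = a3, then zero-pad to 4 bytes: K' = a3 00 00 00.
K' ⊕ ipad = 95 36 36 36; K' ⊕ opad = ff 5c 5c 5c.
Inner hash: sum = 149+54+54+54+109 = 420; mod 256 = 164 → a4.
Outer hash (recomputed tag): sum = 255+92+92+92+164 = 695; mod 256 = 183 → b7.
Recomputed tag = b7; claimed = be → mismatch.

invalid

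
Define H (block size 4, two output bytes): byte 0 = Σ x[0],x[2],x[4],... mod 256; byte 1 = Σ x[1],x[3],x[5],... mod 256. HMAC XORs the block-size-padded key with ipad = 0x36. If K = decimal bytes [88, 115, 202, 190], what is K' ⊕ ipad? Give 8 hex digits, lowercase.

Key decimal bytes [88, 115, 202, 190] = 58 73 ca be is exactly B = 4 bytes: K' = 58 73 ca be.
XOR each byte with 0x36: 58⊕36=6e, 73⊕36=45, ca⊕36=fc, be⊕36=88.

6e45fc88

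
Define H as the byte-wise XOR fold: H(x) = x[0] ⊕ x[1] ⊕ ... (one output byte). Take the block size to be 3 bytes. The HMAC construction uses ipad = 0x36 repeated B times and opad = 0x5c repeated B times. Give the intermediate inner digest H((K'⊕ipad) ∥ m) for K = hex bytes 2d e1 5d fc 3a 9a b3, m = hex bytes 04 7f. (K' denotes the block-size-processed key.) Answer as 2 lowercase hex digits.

Key hex bytes 2d e1 5d fc 3a 9a b3 is 7 bytes > B = 3, so hash it first: H(key) = 7e, then zero-pad to 3 bytes: K' = 7e 00 00.
K' ⊕ ipad = 48 36 36.
Inner input = 48 36 36 ∥ 04 7f.
Inner hash: XOR 48⊕36⊕36⊕04⊕7f = 33.

33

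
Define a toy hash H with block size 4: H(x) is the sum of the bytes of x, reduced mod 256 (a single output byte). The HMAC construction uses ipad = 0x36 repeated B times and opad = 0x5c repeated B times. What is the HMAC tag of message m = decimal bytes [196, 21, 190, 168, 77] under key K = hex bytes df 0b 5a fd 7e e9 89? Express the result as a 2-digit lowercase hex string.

Key hex bytes df 0b 5a fd 7e e9 89 is 7 bytes > B = 4, so hash it first: H(key) = 31, then zero-pad to 4 bytes: K' = 31 00 00 00.
K' ⊕ ipad = 07 36 36 36.  K' ⊕ opad = 6d 5c 5c 5c.
Inner input = (K'⊕ipad) ∥ m = 07 36 36 36 ∥ c4 15 be a8 4d.
Inner hash: sum = 7+54+54+54+196+21+190+168+77 = 821; mod 256 = 53 → 35.
Outer input = (K'⊕opad) ∥ inner = 6d 5c 5c 5c ∥ 35.
Outer hash (tag): sum = 109+92+92+92+53 = 438; mod 256 = 182 → b6.

b6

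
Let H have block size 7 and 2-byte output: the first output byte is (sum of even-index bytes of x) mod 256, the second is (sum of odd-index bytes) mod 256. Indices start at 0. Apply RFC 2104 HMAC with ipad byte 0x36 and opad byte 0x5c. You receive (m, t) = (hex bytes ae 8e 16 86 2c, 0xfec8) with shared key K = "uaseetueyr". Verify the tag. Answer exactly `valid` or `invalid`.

Key "uaseetueyr" = 75 61 73 65 65 74 75 65 79 72 is 10 bytes > B = 7, so hash it first: H(key) = 3b 11, then zero-pad to 7 bytes: K' = 3b 11 00 00 00 00 00.
K' ⊕ ipad = 0d 27 36 36 36 36 36; K' ⊕ opad = 67 4d 5c 5c 5c 5c 5c.
Inner hash: even-index sum = 451 mod 256 = 195; odd-index sum = 387 mod 256 = 131 → c3 83.
Outer hash (recomputed tag): even-index sum = 510 mod 256 = 254; odd-index sum = 456 mod 256 = 200 → fe c8.
Recomputed tag = fec8; claimed = fec8 → match.

valid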